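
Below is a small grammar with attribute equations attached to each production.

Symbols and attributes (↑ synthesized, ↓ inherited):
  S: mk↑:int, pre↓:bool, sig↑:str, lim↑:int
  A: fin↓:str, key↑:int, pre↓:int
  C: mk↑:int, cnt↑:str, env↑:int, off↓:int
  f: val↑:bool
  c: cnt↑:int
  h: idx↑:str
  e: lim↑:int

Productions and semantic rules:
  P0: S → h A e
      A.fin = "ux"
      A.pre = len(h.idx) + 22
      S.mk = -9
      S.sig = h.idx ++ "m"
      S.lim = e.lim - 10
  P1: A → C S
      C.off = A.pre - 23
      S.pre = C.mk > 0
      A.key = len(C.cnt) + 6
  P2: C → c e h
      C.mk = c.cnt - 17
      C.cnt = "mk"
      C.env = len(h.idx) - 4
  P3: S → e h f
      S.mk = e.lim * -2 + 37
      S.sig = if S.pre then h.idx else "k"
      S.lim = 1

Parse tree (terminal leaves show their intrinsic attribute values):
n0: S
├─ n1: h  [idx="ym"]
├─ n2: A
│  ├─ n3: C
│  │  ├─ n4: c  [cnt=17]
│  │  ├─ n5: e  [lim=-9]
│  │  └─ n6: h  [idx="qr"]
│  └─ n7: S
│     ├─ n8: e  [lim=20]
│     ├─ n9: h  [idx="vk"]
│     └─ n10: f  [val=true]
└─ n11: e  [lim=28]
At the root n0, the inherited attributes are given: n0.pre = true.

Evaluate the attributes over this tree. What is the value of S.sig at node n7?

1. n0.pre = true  [given at root]
2. n1.idx = "ym"  [terminal]
3. n2.fin = "ux"  ["ux"]
4. n2.pre = 24  [len(h.idx) + 22]
5. n3.off = 1  [A.pre - 23]
6. n4.cnt = 17  [terminal]
7. n5.lim = -9  [terminal]
8. n6.idx = "qr"  [terminal]
9. n3.mk = 0  [c.cnt - 17]
10. n3.cnt = "mk"  ["mk"]
11. n3.env = -2  [len(h.idx) - 4]
12. n7.pre = false  [C.mk > 0]
13. n8.lim = 20  [terminal]
14. n9.idx = "vk"  [terminal]
15. n10.val = true  [terminal]
16. n7.mk = -3  [e.lim * -2 + 37]
17. n7.sig = "k"  [if S.pre then h.idx else "k"]
18. n7.lim = 1  [1]
19. n2.key = 8  [len(C.cnt) + 6]
20. n11.lim = 28  [terminal]
21. n0.mk = -9  [-9]
22. n0.sig = "ymm"  [h.idx ++ "m"]
23. n0.lim = 18  [e.lim - 10]

"k"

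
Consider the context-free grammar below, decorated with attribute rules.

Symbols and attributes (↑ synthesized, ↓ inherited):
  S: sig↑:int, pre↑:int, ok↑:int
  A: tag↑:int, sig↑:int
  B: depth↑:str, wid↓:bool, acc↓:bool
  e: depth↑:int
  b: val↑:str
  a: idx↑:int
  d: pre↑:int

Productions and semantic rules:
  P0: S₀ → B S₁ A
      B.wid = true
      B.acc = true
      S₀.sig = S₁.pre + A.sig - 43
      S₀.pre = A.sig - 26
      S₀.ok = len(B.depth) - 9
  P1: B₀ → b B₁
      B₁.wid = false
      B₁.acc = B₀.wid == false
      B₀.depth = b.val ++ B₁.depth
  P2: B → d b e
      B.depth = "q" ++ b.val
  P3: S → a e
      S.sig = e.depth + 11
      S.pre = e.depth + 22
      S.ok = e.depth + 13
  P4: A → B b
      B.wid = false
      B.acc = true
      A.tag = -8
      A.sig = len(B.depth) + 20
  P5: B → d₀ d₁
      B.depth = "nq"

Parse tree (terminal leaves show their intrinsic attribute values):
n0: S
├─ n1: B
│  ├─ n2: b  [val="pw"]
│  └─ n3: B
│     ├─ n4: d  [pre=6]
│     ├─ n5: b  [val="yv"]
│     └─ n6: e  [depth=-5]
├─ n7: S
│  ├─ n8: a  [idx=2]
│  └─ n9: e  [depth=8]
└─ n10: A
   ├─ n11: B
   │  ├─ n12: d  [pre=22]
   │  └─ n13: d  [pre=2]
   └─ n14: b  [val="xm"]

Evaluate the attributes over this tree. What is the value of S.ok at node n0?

1. n1.wid = true  [true]
2. n1.acc = true  [true]
3. n2.val = "pw"  [terminal]
4. n3.wid = false  [false]
5. n3.acc = false  [B₀.wid == false]
6. n4.pre = 6  [terminal]
7. n5.val = "yv"  [terminal]
8. n6.depth = -5  [terminal]
9. n3.depth = "qyv"  ["q" ++ b.val]
10. n1.depth = "pwqyv"  [b.val ++ B₁.depth]
11. n8.idx = 2  [terminal]
12. n9.depth = 8  [terminal]
13. n7.sig = 19  [e.depth + 11]
14. n7.pre = 30  [e.depth + 22]
15. n7.ok = 21  [e.depth + 13]
16. n11.wid = false  [false]
17. n11.acc = true  [true]
18. n12.pre = 22  [terminal]
19. n13.pre = 2  [terminal]
20. n11.depth = "nq"  ["nq"]
21. n14.val = "xm"  [terminal]
22. n10.tag = -8  [-8]
23. n10.sig = 22  [len(B.depth) + 20]
24. n0.sig = 9  [S₁.pre + A.sig - 43]
25. n0.pre = -4  [A.sig - 26]
26. n0.ok = -4  [len(B.depth) - 9]

-4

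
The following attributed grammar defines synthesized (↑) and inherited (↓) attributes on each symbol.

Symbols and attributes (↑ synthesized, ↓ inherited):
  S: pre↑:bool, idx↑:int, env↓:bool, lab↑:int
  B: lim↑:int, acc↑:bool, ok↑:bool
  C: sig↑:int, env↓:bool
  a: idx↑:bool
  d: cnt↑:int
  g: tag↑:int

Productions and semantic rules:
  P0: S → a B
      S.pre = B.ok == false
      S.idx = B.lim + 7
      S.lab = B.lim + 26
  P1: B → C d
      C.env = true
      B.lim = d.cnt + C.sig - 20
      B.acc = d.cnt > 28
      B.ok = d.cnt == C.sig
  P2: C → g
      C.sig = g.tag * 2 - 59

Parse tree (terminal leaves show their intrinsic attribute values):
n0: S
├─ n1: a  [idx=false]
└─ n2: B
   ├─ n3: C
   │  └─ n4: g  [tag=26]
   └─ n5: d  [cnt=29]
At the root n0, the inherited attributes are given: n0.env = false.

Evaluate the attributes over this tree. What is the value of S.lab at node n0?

1. n0.env = false  [given at root]
2. n1.idx = false  [terminal]
3. n3.env = true  [true]
4. n4.tag = 26  [terminal]
5. n3.sig = -7  [g.tag * 2 - 59]
6. n5.cnt = 29  [terminal]
7. n2.lim = 2  [d.cnt + C.sig - 20]
8. n2.acc = true  [d.cnt > 28]
9. n2.ok = false  [d.cnt == C.sig]
10. n0.pre = true  [B.ok == false]
11. n0.idx = 9  [B.lim + 7]
12. n0.lab = 28  [B.lim + 26]

28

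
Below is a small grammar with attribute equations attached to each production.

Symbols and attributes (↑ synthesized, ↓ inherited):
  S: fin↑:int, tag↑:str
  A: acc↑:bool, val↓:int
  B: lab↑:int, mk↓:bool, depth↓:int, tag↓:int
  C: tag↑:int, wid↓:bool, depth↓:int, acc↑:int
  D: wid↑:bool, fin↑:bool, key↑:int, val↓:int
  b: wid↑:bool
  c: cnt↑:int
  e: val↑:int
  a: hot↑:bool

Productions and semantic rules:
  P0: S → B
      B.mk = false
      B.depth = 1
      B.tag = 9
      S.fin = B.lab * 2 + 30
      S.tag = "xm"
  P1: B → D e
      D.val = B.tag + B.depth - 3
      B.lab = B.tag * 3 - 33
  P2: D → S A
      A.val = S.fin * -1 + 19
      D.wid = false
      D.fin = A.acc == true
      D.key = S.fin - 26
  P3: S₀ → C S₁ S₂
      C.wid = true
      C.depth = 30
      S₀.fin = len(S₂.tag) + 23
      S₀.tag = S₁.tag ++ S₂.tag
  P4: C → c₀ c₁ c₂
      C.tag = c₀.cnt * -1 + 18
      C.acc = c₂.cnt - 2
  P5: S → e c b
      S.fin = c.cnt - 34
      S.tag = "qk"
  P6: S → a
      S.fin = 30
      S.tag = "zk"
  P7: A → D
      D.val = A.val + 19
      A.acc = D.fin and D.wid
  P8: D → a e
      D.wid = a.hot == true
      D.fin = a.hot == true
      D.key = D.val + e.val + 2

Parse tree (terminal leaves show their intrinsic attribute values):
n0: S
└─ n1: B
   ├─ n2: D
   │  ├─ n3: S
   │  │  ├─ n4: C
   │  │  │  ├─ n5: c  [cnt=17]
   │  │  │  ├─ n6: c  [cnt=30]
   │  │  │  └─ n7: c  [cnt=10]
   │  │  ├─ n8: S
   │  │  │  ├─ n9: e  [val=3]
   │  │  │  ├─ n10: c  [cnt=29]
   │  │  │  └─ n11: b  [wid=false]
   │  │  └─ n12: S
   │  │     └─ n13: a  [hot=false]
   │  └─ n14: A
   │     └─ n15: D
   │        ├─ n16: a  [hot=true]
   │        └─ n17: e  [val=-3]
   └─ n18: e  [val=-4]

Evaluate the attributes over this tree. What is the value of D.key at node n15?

12

1. n1.mk = false  [false]
2. n1.depth = 1  [1]
3. n1.tag = 9  [9]
4. n2.val = 7  [B.tag + B.depth - 3]
5. n4.wid = true  [true]
6. n4.depth = 30  [30]
7. n5.cnt = 17  [terminal]
8. n6.cnt = 30  [terminal]
9. n7.cnt = 10  [terminal]
10. n4.tag = 1  [c₀.cnt * -1 + 18]
11. n4.acc = 8  [c₂.cnt - 2]
12. n9.val = 3  [terminal]
13. n10.cnt = 29  [terminal]
14. n11.wid = false  [terminal]
15. n8.fin = -5  [c.cnt - 34]
16. n8.tag = "qk"  ["qk"]
17. n13.hot = false  [terminal]
18. n12.fin = 30  [30]
19. n12.tag = "zk"  ["zk"]
20. n3.fin = 25  [len(S₂.tag) + 23]
21. n3.tag = "qkzk"  [S₁.tag ++ S₂.tag]
22. n14.val = -6  [S.fin * -1 + 19]
23. n15.val = 13  [A.val + 19]
24. n16.hot = true  [terminal]
25. n17.val = -3  [terminal]
26. n15.wid = true  [a.hot == true]
27. n15.fin = true  [a.hot == true]
28. n15.key = 12  [D.val + e.val + 2]
29. n14.acc = true  [D.fin and D.wid]
30. n2.wid = false  [false]
31. n2.fin = true  [A.acc == true]
32. n2.key = -1  [S.fin - 26]
33. n18.val = -4  [terminal]
34. n1.lab = -6  [B.tag * 3 - 33]
35. n0.fin = 18  [B.lab * 2 + 30]
36. n0.tag = "xm"  ["xm"]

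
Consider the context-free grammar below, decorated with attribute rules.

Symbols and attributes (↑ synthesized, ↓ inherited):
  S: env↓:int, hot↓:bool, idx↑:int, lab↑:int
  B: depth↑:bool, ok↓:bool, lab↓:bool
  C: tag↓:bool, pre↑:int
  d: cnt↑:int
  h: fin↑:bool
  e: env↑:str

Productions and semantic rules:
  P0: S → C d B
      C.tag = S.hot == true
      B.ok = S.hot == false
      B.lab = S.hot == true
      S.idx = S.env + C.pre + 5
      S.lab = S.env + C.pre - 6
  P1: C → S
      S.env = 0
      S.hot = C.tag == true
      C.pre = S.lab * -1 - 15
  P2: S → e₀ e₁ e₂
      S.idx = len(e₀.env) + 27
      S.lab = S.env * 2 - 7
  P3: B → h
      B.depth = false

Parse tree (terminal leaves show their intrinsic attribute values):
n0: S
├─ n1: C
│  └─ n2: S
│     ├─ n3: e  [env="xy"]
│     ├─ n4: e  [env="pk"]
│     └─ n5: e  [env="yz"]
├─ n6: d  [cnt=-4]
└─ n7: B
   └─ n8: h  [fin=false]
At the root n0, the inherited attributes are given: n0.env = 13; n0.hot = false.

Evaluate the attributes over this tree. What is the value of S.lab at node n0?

-1

1. n0.env = 13  [given at root]
2. n0.hot = false  [given at root]
3. n1.tag = false  [S.hot == true]
4. n2.env = 0  [0]
5. n2.hot = false  [C.tag == true]
6. n3.env = "xy"  [terminal]
7. n4.env = "pk"  [terminal]
8. n5.env = "yz"  [terminal]
9. n2.idx = 29  [len(e₀.env) + 27]
10. n2.lab = -7  [S.env * 2 - 7]
11. n1.pre = -8  [S.lab * -1 - 15]
12. n6.cnt = -4  [terminal]
13. n7.ok = true  [S.hot == false]
14. n7.lab = false  [S.hot == true]
15. n8.fin = false  [terminal]
16. n7.depth = false  [false]
17. n0.idx = 10  [S.env + C.pre + 5]
18. n0.lab = -1  [S.env + C.pre - 6]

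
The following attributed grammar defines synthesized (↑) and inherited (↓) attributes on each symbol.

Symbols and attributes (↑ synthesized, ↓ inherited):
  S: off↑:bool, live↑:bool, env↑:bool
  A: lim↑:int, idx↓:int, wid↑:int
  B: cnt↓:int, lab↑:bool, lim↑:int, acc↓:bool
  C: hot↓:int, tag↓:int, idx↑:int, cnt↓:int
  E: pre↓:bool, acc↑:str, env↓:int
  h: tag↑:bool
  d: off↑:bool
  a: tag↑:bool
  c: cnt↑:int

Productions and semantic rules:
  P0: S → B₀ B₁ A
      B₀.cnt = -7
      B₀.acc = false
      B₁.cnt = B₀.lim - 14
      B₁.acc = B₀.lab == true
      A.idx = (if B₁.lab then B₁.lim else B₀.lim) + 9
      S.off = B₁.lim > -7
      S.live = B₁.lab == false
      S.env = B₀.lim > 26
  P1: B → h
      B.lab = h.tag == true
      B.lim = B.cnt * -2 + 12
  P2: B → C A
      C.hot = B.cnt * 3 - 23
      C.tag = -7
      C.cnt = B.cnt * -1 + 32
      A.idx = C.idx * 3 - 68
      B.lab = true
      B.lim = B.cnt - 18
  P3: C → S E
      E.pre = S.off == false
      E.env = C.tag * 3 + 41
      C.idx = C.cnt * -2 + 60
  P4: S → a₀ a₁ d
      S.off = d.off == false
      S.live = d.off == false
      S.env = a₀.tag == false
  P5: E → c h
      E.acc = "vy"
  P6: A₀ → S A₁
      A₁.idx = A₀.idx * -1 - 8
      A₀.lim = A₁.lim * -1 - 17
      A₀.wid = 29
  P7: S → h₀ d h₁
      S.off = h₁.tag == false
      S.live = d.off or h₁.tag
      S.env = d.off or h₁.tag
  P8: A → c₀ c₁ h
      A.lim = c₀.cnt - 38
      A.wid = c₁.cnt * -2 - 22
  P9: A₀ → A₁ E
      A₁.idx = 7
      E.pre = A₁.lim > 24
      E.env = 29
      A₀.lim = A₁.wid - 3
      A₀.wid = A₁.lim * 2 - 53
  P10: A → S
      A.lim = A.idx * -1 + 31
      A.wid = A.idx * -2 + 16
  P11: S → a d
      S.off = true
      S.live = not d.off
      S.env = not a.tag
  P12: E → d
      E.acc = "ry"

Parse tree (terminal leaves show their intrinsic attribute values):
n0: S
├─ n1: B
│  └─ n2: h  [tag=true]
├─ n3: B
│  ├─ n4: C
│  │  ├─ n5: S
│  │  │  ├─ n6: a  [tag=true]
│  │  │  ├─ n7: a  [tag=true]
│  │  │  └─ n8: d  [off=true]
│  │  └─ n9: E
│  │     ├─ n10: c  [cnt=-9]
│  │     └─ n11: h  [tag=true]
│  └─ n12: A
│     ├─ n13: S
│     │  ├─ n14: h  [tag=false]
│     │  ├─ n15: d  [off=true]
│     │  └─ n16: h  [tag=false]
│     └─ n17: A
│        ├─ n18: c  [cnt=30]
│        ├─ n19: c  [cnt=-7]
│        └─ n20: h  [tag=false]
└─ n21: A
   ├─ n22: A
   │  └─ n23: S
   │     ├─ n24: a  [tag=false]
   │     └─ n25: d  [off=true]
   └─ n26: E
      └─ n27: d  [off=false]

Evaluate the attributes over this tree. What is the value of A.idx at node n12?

1. n1.cnt = -7  [-7]
2. n1.acc = false  [false]
3. n2.tag = true  [terminal]
4. n1.lab = true  [h.tag == true]
5. n1.lim = 26  [B.cnt * -2 + 12]
6. n3.cnt = 12  [B₀.lim - 14]
7. n3.acc = true  [B₀.lab == true]
8. n4.hot = 13  [B.cnt * 3 - 23]
9. n4.tag = -7  [-7]
10. n4.cnt = 20  [B.cnt * -1 + 32]
11. n6.tag = true  [terminal]
12. n7.tag = true  [terminal]
13. n8.off = true  [terminal]
14. n5.off = false  [d.off == false]
15. n5.live = false  [d.off == false]
16. n5.env = false  [a₀.tag == false]
17. n9.pre = true  [S.off == false]
18. n9.env = 20  [C.tag * 3 + 41]
19. n10.cnt = -9  [terminal]
20. n11.tag = true  [terminal]
21. n9.acc = "vy"  ["vy"]
22. n4.idx = 20  [C.cnt * -2 + 60]
23. n12.idx = -8  [C.idx * 3 - 68]
24. n14.tag = false  [terminal]
25. n15.off = true  [terminal]
26. n16.tag = false  [terminal]
27. n13.off = true  [h₁.tag == false]
28. n13.live = true  [d.off or h₁.tag]
29. n13.env = true  [d.off or h₁.tag]
30. n17.idx = 0  [A₀.idx * -1 - 8]
31. n18.cnt = 30  [terminal]
32. n19.cnt = -7  [terminal]
33. n20.tag = false  [terminal]
34. n17.lim = -8  [c₀.cnt - 38]
35. n17.wid = -8  [c₁.cnt * -2 - 22]
36. n12.lim = -9  [A₁.lim * -1 - 17]
37. n12.wid = 29  [29]
38. n3.lab = true  [true]
39. n3.lim = -6  [B.cnt - 18]
40. n21.idx = 3  [(if B₁.lab then B₁.lim else B₀.lim) + 9]
41. n22.idx = 7  [7]
42. n24.tag = false  [terminal]
43. n25.off = true  [terminal]
44. n23.off = true  [true]
45. n23.live = false  [not d.off]
46. n23.env = true  [not a.tag]
47. n22.lim = 24  [A.idx * -1 + 31]
48. n22.wid = 2  [A.idx * -2 + 16]
49. n26.pre = false  [A₁.lim > 24]
50. n26.env = 29  [29]
51. n27.off = false  [terminal]
52. n26.acc = "ry"  ["ry"]
53. n21.lim = -1  [A₁.wid - 3]
54. n21.wid = -5  [A₁.lim * 2 - 53]
55. n0.off = true  [B₁.lim > -7]
56. n0.live = false  [B₁.lab == false]
57. n0.env = false  [B₀.lim > 26]

-8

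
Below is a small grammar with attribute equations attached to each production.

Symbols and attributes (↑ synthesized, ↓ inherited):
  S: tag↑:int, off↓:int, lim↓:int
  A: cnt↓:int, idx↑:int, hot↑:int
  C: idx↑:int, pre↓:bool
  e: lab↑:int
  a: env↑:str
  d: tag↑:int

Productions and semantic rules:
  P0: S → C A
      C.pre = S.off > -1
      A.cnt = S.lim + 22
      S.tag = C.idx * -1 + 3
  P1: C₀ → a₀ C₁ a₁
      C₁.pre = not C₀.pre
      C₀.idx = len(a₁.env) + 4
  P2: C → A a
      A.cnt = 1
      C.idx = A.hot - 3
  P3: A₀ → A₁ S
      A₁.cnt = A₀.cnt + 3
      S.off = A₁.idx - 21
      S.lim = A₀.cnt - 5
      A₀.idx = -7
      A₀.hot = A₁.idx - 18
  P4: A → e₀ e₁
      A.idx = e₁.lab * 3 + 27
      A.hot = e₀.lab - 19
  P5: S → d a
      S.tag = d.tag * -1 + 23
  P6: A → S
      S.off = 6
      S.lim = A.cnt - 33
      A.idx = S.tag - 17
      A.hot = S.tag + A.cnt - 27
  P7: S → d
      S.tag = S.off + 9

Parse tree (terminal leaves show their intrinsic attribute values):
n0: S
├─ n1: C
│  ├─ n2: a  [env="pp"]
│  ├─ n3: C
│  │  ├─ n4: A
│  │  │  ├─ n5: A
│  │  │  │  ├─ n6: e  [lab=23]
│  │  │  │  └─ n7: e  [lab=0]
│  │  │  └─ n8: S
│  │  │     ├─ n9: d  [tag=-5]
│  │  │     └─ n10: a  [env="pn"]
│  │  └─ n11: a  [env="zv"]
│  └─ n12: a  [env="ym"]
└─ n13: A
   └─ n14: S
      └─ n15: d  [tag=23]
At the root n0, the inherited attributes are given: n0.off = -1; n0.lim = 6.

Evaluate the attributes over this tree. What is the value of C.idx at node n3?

6

1. n0.off = -1  [given at root]
2. n0.lim = 6  [given at root]
3. n1.pre = false  [S.off > -1]
4. n2.env = "pp"  [terminal]
5. n3.pre = true  [not C₀.pre]
6. n4.cnt = 1  [1]
7. n5.cnt = 4  [A₀.cnt + 3]
8. n6.lab = 23  [terminal]
9. n7.lab = 0  [terminal]
10. n5.idx = 27  [e₁.lab * 3 + 27]
11. n5.hot = 4  [e₀.lab - 19]
12. n8.off = 6  [A₁.idx - 21]
13. n8.lim = -4  [A₀.cnt - 5]
14. n9.tag = -5  [terminal]
15. n10.env = "pn"  [terminal]
16. n8.tag = 28  [d.tag * -1 + 23]
17. n4.idx = -7  [-7]
18. n4.hot = 9  [A₁.idx - 18]
19. n11.env = "zv"  [terminal]
20. n3.idx = 6  [A.hot - 3]
21. n12.env = "ym"  [terminal]
22. n1.idx = 6  [len(a₁.env) + 4]
23. n13.cnt = 28  [S.lim + 22]
24. n14.off = 6  [6]
25. n14.lim = -5  [A.cnt - 33]
26. n15.tag = 23  [terminal]
27. n14.tag = 15  [S.off + 9]
28. n13.idx = -2  [S.tag - 17]
29. n13.hot = 16  [S.tag + A.cnt - 27]
30. n0.tag = -3  [C.idx * -1 + 3]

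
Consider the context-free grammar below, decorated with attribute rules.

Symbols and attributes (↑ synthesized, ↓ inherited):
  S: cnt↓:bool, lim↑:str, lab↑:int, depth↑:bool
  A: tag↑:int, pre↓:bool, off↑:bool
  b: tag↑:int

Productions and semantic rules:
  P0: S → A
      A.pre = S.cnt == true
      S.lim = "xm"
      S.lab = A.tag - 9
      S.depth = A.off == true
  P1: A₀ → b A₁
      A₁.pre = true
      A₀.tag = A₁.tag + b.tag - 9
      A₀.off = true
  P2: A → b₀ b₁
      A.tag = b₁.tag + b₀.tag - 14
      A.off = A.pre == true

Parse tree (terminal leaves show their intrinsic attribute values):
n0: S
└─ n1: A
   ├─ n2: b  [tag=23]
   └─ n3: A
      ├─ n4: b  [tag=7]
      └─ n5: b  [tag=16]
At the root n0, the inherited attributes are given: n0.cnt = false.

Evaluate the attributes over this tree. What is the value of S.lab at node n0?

1. n0.cnt = false  [given at root]
2. n1.pre = false  [S.cnt == true]
3. n2.tag = 23  [terminal]
4. n3.pre = true  [true]
5. n4.tag = 7  [terminal]
6. n5.tag = 16  [terminal]
7. n3.tag = 9  [b₁.tag + b₀.tag - 14]
8. n3.off = true  [A.pre == true]
9. n1.tag = 23  [A₁.tag + b.tag - 9]
10. n1.off = true  [true]
11. n0.lim = "xm"  ["xm"]
12. n0.lab = 14  [A.tag - 9]
13. n0.depth = true  [A.off == true]

14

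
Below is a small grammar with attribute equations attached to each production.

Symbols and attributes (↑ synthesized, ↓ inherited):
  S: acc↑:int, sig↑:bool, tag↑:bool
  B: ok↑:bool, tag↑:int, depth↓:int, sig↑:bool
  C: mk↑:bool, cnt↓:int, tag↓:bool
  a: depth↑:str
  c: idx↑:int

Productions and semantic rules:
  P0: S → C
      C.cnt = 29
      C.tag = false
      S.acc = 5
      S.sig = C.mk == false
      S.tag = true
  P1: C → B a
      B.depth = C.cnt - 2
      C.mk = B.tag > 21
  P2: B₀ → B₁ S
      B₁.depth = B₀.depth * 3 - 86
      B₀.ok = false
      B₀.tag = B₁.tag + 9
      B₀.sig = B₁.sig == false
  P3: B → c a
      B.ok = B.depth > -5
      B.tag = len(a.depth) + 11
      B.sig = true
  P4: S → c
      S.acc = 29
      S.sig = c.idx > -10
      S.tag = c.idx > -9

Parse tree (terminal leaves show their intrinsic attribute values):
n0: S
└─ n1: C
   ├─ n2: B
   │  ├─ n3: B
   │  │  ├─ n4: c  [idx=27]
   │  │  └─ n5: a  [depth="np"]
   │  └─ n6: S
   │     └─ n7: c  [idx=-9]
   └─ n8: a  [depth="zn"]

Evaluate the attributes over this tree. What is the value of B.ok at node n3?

false

1. n1.cnt = 29  [29]
2. n1.tag = false  [false]
3. n2.depth = 27  [C.cnt - 2]
4. n3.depth = -5  [B₀.depth * 3 - 86]
5. n4.idx = 27  [terminal]
6. n5.depth = "np"  [terminal]
7. n3.ok = false  [B.depth > -5]
8. n3.tag = 13  [len(a.depth) + 11]
9. n3.sig = true  [true]
10. n7.idx = -9  [terminal]
11. n6.acc = 29  [29]
12. n6.sig = true  [c.idx > -10]
13. n6.tag = false  [c.idx > -9]
14. n2.ok = false  [false]
15. n2.tag = 22  [B₁.tag + 9]
16. n2.sig = false  [B₁.sig == false]
17. n8.depth = "zn"  [terminal]
18. n1.mk = true  [B.tag > 21]
19. n0.acc = 5  [5]
20. n0.sig = false  [C.mk == false]
21. n0.tag = true  [true]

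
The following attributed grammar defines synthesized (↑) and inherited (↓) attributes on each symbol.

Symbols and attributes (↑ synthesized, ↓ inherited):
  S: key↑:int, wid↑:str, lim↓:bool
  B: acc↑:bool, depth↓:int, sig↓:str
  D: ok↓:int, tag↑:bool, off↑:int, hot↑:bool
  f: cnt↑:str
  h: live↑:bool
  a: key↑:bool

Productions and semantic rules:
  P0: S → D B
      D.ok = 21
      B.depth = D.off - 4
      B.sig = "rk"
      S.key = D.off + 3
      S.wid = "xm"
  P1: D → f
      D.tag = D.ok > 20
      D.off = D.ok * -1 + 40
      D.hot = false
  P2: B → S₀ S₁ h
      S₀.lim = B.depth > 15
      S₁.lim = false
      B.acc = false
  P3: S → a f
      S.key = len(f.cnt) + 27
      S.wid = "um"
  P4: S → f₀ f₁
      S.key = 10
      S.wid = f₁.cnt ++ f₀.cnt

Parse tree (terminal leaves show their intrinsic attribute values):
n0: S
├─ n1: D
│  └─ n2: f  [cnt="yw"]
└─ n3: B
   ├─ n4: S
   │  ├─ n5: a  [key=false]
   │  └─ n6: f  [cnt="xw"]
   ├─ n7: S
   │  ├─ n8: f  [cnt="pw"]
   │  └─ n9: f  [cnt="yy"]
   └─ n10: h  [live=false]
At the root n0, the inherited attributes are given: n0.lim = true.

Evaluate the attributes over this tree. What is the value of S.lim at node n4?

1. n0.lim = true  [given at root]
2. n1.ok = 21  [21]
3. n2.cnt = "yw"  [terminal]
4. n1.tag = true  [D.ok > 20]
5. n1.off = 19  [D.ok * -1 + 40]
6. n1.hot = false  [false]
7. n3.depth = 15  [D.off - 4]
8. n3.sig = "rk"  ["rk"]
9. n4.lim = false  [B.depth > 15]
10. n5.key = false  [terminal]
11. n6.cnt = "xw"  [terminal]
12. n4.key = 29  [len(f.cnt) + 27]
13. n4.wid = "um"  ["um"]
14. n7.lim = false  [false]
15. n8.cnt = "pw"  [terminal]
16. n9.cnt = "yy"  [terminal]
17. n7.key = 10  [10]
18. n7.wid = "yypw"  [f₁.cnt ++ f₀.cnt]
19. n10.live = false  [terminal]
20. n3.acc = false  [false]
21. n0.key = 22  [D.off + 3]
22. n0.wid = "xm"  ["xm"]

false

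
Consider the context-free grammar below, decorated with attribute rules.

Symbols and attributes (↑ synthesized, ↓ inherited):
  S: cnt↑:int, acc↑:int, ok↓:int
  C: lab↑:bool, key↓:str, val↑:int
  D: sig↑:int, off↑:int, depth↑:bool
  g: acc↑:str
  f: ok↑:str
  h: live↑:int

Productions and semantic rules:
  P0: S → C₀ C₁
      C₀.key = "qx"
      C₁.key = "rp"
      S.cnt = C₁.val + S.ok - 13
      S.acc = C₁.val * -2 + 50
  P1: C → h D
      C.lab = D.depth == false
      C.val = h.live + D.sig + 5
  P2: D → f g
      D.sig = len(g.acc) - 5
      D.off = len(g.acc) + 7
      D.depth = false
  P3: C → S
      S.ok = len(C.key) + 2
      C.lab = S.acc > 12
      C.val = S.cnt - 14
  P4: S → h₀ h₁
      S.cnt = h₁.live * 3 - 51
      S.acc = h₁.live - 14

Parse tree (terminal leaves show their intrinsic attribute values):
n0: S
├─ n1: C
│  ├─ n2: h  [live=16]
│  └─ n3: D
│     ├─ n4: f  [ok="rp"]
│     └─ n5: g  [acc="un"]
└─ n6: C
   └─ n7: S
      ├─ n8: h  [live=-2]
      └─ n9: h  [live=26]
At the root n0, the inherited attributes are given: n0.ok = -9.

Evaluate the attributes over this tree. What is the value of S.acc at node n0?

1. n0.ok = -9  [given at root]
2. n1.key = "qx"  ["qx"]
3. n2.live = 16  [terminal]
4. n4.ok = "rp"  [terminal]
5. n5.acc = "un"  [terminal]
6. n3.sig = -3  [len(g.acc) - 5]
7. n3.off = 9  [len(g.acc) + 7]
8. n3.depth = false  [false]
9. n1.lab = true  [D.depth == false]
10. n1.val = 18  [h.live + D.sig + 5]
11. n6.key = "rp"  ["rp"]
12. n7.ok = 4  [len(C.key) + 2]
13. n8.live = -2  [terminal]
14. n9.live = 26  [terminal]
15. n7.cnt = 27  [h₁.live * 3 - 51]
16. n7.acc = 12  [h₁.live - 14]
17. n6.lab = false  [S.acc > 12]
18. n6.val = 13  [S.cnt - 14]
19. n0.cnt = -9  [C₁.val + S.ok - 13]
20. n0.acc = 24  [C₁.val * -2 + 50]

24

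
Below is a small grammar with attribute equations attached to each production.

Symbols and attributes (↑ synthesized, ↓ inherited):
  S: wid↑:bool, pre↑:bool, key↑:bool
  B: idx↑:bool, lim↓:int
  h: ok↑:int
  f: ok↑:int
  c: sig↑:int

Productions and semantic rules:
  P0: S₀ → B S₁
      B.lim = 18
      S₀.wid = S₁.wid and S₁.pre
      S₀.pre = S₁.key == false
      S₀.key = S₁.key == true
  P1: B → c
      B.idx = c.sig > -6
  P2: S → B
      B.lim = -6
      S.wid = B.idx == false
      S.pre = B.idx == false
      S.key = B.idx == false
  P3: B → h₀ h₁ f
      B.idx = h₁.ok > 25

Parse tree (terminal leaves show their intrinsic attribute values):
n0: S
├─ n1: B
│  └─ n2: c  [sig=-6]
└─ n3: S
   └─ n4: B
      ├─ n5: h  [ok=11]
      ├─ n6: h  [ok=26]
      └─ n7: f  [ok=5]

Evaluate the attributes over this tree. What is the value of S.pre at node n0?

true

1. n1.lim = 18  [18]
2. n2.sig = -6  [terminal]
3. n1.idx = false  [c.sig > -6]
4. n4.lim = -6  [-6]
5. n5.ok = 11  [terminal]
6. n6.ok = 26  [terminal]
7. n7.ok = 5  [terminal]
8. n4.idx = true  [h₁.ok > 25]
9. n3.wid = false  [B.idx == false]
10. n3.pre = false  [B.idx == false]
11. n3.key = false  [B.idx == false]
12. n0.wid = false  [S₁.wid and S₁.pre]
13. n0.pre = true  [S₁.key == false]
14. n0.key = false  [S₁.key == true]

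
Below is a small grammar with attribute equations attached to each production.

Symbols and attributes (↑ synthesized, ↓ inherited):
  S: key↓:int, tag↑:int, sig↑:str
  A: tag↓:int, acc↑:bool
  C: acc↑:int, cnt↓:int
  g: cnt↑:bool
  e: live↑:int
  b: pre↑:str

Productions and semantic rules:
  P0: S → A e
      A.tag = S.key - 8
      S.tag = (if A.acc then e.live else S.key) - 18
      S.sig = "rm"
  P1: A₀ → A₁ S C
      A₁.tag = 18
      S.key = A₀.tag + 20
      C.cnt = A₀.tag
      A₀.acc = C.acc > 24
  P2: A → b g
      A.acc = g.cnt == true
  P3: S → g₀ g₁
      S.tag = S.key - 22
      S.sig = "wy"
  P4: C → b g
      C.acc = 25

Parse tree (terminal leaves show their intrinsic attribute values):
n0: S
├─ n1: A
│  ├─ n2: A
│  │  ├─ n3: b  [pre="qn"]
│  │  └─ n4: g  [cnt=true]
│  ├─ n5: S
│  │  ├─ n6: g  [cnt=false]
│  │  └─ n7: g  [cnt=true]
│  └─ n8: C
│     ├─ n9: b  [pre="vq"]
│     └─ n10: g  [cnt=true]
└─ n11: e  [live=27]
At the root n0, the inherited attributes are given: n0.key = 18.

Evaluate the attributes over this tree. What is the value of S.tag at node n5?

8

1. n0.key = 18  [given at root]
2. n1.tag = 10  [S.key - 8]
3. n2.tag = 18  [18]
4. n3.pre = "qn"  [terminal]
5. n4.cnt = true  [terminal]
6. n2.acc = true  [g.cnt == true]
7. n5.key = 30  [A₀.tag + 20]
8. n6.cnt = false  [terminal]
9. n7.cnt = true  [terminal]
10. n5.tag = 8  [S.key - 22]
11. n5.sig = "wy"  ["wy"]
12. n8.cnt = 10  [A₀.tag]
13. n9.pre = "vq"  [terminal]
14. n10.cnt = true  [terminal]
15. n8.acc = 25  [25]
16. n1.acc = true  [C.acc > 24]
17. n11.live = 27  [terminal]
18. n0.tag = 9  [(if A.acc then e.live else S.key) - 18]
19. n0.sig = "rm"  ["rm"]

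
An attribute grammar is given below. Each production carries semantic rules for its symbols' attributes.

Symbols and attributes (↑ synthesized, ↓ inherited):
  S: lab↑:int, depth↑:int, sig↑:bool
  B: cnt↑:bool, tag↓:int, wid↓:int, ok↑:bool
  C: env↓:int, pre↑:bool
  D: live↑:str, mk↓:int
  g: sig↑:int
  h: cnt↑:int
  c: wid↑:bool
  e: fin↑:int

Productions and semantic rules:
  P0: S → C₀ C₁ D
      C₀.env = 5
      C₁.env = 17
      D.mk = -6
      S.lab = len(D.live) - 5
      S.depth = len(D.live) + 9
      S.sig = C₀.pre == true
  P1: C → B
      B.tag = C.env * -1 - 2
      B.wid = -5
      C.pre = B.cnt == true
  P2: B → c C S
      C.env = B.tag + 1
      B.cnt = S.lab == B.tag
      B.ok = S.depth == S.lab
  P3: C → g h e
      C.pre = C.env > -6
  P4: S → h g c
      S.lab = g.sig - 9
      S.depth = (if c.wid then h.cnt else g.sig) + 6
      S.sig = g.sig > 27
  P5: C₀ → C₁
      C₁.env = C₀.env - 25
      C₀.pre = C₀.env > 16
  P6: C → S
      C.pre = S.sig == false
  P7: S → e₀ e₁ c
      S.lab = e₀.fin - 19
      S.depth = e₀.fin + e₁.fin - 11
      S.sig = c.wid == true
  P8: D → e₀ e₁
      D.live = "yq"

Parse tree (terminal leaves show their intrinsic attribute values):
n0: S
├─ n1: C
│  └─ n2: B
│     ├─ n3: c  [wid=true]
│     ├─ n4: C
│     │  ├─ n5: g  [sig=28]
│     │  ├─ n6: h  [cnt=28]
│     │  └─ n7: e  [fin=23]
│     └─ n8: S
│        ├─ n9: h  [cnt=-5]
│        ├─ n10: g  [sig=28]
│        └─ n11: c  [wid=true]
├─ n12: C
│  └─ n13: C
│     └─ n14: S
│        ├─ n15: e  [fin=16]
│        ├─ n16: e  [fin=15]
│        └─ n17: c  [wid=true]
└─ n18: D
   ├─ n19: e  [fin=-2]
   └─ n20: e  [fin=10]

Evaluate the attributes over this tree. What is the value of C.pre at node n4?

1. n1.env = 5  [5]
2. n2.tag = -7  [C.env * -1 - 2]
3. n2.wid = -5  [-5]
4. n3.wid = true  [terminal]
5. n4.env = -6  [B.tag + 1]
6. n5.sig = 28  [terminal]
7. n6.cnt = 28  [terminal]
8. n7.fin = 23  [terminal]
9. n4.pre = false  [C.env > -6]
10. n9.cnt = -5  [terminal]
11. n10.sig = 28  [terminal]
12. n11.wid = true  [terminal]
13. n8.lab = 19  [g.sig - 9]
14. n8.depth = 1  [(if c.wid then h.cnt else g.sig) + 6]
15. n8.sig = true  [g.sig > 27]
16. n2.cnt = false  [S.lab == B.tag]
17. n2.ok = false  [S.depth == S.lab]
18. n1.pre = false  [B.cnt == true]
19. n12.env = 17  [17]
20. n13.env = -8  [C₀.env - 25]
21. n15.fin = 16  [terminal]
22. n16.fin = 15  [terminal]
23. n17.wid = true  [terminal]
24. n14.lab = -3  [e₀.fin - 19]
25. n14.depth = 20  [e₀.fin + e₁.fin - 11]
26. n14.sig = true  [c.wid == true]
27. n13.pre = false  [S.sig == false]
28. n12.pre = true  [C₀.env > 16]
29. n18.mk = -6  [-6]
30. n19.fin = -2  [terminal]
31. n20.fin = 10  [terminal]
32. n18.live = "yq"  ["yq"]
33. n0.lab = -3  [len(D.live) - 5]
34. n0.depth = 11  [len(D.live) + 9]
35. n0.sig = false  [C₀.pre == true]

false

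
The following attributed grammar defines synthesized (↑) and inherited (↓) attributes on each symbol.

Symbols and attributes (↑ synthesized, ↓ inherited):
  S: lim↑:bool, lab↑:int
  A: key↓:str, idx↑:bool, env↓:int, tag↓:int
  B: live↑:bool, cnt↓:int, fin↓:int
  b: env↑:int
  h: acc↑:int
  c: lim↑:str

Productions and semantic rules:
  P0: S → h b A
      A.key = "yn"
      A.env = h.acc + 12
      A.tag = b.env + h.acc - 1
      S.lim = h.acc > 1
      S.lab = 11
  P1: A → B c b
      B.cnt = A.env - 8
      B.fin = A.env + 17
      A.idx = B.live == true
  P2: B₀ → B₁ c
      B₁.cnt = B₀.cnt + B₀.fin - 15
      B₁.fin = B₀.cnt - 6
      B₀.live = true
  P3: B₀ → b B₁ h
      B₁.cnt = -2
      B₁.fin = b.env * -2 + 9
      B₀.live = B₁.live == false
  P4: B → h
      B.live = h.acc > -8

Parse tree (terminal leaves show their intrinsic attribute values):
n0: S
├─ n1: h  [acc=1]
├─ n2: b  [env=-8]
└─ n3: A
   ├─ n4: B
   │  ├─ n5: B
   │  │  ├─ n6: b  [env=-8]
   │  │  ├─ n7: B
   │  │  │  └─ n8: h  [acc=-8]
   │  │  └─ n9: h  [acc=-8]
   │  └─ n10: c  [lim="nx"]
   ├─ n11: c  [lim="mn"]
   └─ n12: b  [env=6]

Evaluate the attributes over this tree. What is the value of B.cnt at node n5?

1. n1.acc = 1  [terminal]
2. n2.env = -8  [terminal]
3. n3.key = "yn"  ["yn"]
4. n3.env = 13  [h.acc + 12]
5. n3.tag = -8  [b.env + h.acc - 1]
6. n4.cnt = 5  [A.env - 8]
7. n4.fin = 30  [A.env + 17]
8. n5.cnt = 20  [B₀.cnt + B₀.fin - 15]
9. n5.fin = -1  [B₀.cnt - 6]
10. n6.env = -8  [terminal]
11. n7.cnt = -2  [-2]
12. n7.fin = 25  [b.env * -2 + 9]
13. n8.acc = -8  [terminal]
14. n7.live = false  [h.acc > -8]
15. n9.acc = -8  [terminal]
16. n5.live = true  [B₁.live == false]
17. n10.lim = "nx"  [terminal]
18. n4.live = true  [true]
19. n11.lim = "mn"  [terminal]
20. n12.env = 6  [terminal]
21. n3.idx = true  [B.live == true]
22. n0.lim = false  [h.acc > 1]
23. n0.lab = 11  [11]

20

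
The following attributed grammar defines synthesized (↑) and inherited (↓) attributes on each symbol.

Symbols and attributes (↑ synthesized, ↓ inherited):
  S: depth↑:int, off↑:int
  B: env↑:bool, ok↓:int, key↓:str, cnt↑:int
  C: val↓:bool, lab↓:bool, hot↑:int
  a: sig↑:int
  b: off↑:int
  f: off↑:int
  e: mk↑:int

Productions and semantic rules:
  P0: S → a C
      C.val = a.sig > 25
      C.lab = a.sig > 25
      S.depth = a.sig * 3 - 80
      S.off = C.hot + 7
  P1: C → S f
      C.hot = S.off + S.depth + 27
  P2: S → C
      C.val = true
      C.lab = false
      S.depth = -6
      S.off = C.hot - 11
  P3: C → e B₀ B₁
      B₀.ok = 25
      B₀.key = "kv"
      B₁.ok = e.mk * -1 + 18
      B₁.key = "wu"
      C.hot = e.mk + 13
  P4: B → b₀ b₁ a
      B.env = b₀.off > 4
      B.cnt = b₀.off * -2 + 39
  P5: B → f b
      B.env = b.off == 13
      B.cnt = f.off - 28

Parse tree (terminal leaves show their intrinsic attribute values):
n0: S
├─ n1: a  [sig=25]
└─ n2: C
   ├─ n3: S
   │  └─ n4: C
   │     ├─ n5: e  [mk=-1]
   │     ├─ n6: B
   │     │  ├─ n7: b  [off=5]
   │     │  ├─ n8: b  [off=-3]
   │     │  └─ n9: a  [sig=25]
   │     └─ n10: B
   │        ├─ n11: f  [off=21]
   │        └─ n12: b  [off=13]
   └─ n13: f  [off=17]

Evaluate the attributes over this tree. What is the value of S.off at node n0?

29

1. n1.sig = 25  [terminal]
2. n2.val = false  [a.sig > 25]
3. n2.lab = false  [a.sig > 25]
4. n4.val = true  [true]
5. n4.lab = false  [false]
6. n5.mk = -1  [terminal]
7. n6.ok = 25  [25]
8. n6.key = "kv"  ["kv"]
9. n7.off = 5  [terminal]
10. n8.off = -3  [terminal]
11. n9.sig = 25  [terminal]
12. n6.env = true  [b₀.off > 4]
13. n6.cnt = 29  [b₀.off * -2 + 39]
14. n10.ok = 19  [e.mk * -1 + 18]
15. n10.key = "wu"  ["wu"]
16. n11.off = 21  [terminal]
17. n12.off = 13  [terminal]
18. n10.env = true  [b.off == 13]
19. n10.cnt = -7  [f.off - 28]
20. n4.hot = 12  [e.mk + 13]
21. n3.depth = -6  [-6]
22. n3.off = 1  [C.hot - 11]
23. n13.off = 17  [terminal]
24. n2.hot = 22  [S.off + S.depth + 27]
25. n0.depth = -5  [a.sig * 3 - 80]
26. n0.off = 29  [C.hot + 7]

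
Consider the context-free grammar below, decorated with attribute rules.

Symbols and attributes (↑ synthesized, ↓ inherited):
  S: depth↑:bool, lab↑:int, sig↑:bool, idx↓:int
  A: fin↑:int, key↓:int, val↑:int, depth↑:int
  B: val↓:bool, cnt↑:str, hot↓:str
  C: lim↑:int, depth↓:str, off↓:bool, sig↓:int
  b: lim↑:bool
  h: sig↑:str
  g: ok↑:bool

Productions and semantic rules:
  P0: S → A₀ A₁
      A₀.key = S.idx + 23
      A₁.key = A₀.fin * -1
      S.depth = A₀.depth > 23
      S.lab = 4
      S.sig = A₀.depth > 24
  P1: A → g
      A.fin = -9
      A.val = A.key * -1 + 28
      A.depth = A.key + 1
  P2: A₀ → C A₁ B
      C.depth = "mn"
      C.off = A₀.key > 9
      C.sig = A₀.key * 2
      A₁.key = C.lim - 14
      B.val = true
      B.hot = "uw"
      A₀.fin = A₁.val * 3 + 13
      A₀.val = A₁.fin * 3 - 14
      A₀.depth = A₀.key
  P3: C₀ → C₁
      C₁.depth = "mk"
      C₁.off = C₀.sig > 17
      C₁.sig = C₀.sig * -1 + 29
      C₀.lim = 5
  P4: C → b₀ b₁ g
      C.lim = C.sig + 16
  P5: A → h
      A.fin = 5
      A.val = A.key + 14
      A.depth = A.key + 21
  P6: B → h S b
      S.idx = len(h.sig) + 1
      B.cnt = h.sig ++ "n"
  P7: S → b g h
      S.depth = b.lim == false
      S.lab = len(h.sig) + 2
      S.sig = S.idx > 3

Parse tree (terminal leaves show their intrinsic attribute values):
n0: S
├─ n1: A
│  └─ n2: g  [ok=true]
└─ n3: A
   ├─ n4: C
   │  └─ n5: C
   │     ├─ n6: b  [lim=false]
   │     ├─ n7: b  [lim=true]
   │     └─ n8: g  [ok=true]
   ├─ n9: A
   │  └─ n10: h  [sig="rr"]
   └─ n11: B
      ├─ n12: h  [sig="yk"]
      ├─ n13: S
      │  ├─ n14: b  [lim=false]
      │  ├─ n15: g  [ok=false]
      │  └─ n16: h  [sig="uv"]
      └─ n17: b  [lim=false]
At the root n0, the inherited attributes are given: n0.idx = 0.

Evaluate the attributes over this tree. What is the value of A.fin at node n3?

1. n0.idx = 0  [given at root]
2. n1.key = 23  [S.idx + 23]
3. n2.ok = true  [terminal]
4. n1.fin = -9  [-9]
5. n1.val = 5  [A.key * -1 + 28]
6. n1.depth = 24  [A.key + 1]
7. n3.key = 9  [A₀.fin * -1]
8. n4.depth = "mn"  ["mn"]
9. n4.off = false  [A₀.key > 9]
10. n4.sig = 18  [A₀.key * 2]
11. n5.depth = "mk"  ["mk"]
12. n5.off = true  [C₀.sig > 17]
13. n5.sig = 11  [C₀.sig * -1 + 29]
14. n6.lim = false  [terminal]
15. n7.lim = true  [terminal]
16. n8.ok = true  [terminal]
17. n5.lim = 27  [C.sig + 16]
18. n4.lim = 5  [5]
19. n9.key = -9  [C.lim - 14]
20. n10.sig = "rr"  [terminal]
21. n9.fin = 5  [5]
22. n9.val = 5  [A.key + 14]
23. n9.depth = 12  [A.key + 21]
24. n11.val = true  [true]
25. n11.hot = "uw"  ["uw"]
26. n12.sig = "yk"  [terminal]
27. n13.idx = 3  [len(h.sig) + 1]
28. n14.lim = false  [terminal]
29. n15.ok = false  [terminal]
30. n16.sig = "uv"  [terminal]
31. n13.depth = true  [b.lim == false]
32. n13.lab = 4  [len(h.sig) + 2]
33. n13.sig = false  [S.idx > 3]
34. n17.lim = false  [terminal]
35. n11.cnt = "ykn"  [h.sig ++ "n"]
36. n3.fin = 28  [A₁.val * 3 + 13]
37. n3.val = 1  [A₁.fin * 3 - 14]
38. n3.depth = 9  [A₀.key]
39. n0.depth = true  [A₀.depth > 23]
40. n0.lab = 4  [4]
41. n0.sig = false  [A₀.depth > 24]

28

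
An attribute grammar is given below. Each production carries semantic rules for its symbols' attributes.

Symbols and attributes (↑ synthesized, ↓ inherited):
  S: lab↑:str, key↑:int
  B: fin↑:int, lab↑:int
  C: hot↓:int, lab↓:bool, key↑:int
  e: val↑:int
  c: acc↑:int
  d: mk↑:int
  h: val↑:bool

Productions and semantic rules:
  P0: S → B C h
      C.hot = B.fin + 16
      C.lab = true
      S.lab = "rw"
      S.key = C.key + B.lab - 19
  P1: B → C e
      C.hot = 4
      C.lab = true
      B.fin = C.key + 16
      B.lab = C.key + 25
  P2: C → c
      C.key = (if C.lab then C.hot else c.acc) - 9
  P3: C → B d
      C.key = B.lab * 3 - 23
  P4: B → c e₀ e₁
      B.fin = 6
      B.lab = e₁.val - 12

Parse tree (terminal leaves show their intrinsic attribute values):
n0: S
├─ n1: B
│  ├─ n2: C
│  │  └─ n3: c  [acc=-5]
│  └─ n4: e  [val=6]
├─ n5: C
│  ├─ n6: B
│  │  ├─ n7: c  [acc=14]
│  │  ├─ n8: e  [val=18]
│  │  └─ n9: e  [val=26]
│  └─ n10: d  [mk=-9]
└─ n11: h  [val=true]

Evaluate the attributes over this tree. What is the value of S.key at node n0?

1. n2.hot = 4  [4]
2. n2.lab = true  [true]
3. n3.acc = -5  [terminal]
4. n2.key = -5  [(if C.lab then C.hot else c.acc) - 9]
5. n4.val = 6  [terminal]
6. n1.fin = 11  [C.key + 16]
7. n1.lab = 20  [C.key + 25]
8. n5.hot = 27  [B.fin + 16]
9. n5.lab = true  [true]
10. n7.acc = 14  [terminal]
11. n8.val = 18  [terminal]
12. n9.val = 26  [terminal]
13. n6.fin = 6  [6]
14. n6.lab = 14  [e₁.val - 12]
15. n10.mk = -9  [terminal]
16. n5.key = 19  [B.lab * 3 - 23]
17. n11.val = true  [terminal]
18. n0.lab = "rw"  ["rw"]
19. n0.key = 20  [C.key + B.lab - 19]

20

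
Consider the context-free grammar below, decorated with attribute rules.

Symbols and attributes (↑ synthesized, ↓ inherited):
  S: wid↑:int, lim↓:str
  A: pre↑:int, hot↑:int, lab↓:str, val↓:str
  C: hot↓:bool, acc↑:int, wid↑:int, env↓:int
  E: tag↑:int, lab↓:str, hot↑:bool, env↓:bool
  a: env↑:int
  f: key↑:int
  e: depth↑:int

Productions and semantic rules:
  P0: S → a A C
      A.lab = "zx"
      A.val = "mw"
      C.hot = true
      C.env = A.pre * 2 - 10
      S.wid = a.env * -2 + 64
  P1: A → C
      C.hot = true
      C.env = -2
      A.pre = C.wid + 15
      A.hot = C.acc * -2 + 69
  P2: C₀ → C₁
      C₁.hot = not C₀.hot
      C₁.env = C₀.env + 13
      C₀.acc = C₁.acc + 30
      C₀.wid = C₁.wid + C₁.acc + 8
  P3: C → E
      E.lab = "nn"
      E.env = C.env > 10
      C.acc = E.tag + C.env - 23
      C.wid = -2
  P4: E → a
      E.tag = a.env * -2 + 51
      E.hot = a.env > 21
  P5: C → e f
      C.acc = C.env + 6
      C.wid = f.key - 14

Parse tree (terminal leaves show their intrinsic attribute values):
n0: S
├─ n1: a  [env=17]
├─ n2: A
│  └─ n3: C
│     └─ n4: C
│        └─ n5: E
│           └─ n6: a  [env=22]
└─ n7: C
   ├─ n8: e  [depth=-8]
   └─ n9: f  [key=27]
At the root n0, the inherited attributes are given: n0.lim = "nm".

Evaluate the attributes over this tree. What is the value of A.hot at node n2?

1. n0.lim = "nm"  [given at root]
2. n1.env = 17  [terminal]
3. n2.lab = "zx"  ["zx"]
4. n2.val = "mw"  ["mw"]
5. n3.hot = true  [true]
6. n3.env = -2  [-2]
7. n4.hot = false  [not C₀.hot]
8. n4.env = 11  [C₀.env + 13]
9. n5.lab = "nn"  ["nn"]
10. n5.env = true  [C.env > 10]
11. n6.env = 22  [terminal]
12. n5.tag = 7  [a.env * -2 + 51]
13. n5.hot = true  [a.env > 21]
14. n4.acc = -5  [E.tag + C.env - 23]
15. n4.wid = -2  [-2]
16. n3.acc = 25  [C₁.acc + 30]
17. n3.wid = 1  [C₁.wid + C₁.acc + 8]
18. n2.pre = 16  [C.wid + 15]
19. n2.hot = 19  [C.acc * -2 + 69]
20. n7.hot = true  [true]
21. n7.env = 22  [A.pre * 2 - 10]
22. n8.depth = -8  [terminal]
23. n9.key = 27  [terminal]
24. n7.acc = 28  [C.env + 6]
25. n7.wid = 13  [f.key - 14]
26. n0.wid = 30  [a.env * -2 + 64]

19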